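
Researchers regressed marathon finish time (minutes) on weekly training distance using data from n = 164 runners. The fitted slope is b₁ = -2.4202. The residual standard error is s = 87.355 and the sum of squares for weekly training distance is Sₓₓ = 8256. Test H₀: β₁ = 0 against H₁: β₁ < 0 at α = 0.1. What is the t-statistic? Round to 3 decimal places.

SE(b₁) = s/√Sₓₓ = 87.355/√8256 = 0.961397.
t = -2.4202 / 0.961397 = -2.517.
df = n − 2 = 162.
One-sided p ≈ 0.0064, which is < 0.1, so reject H₀.
There is evidence that the true slope on weekly training distance is negative.

t = -2.517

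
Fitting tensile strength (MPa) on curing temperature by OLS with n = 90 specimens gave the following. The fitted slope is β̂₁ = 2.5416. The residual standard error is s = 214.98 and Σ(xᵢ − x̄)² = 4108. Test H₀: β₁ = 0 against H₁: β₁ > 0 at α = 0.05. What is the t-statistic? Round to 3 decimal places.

SE(β̂₁) = s/√Sₓₓ = 214.98/√4108 = 3.35415.
t = 2.5416 / 3.35415 = 0.758.
df = n − 2 = 88.
One-sided p ≈ 0.2253, which is ≥ 0.05, so fail to reject H₀.
The data do not give significant evidence that the true slope on curing temperature is positive.

t = 0.758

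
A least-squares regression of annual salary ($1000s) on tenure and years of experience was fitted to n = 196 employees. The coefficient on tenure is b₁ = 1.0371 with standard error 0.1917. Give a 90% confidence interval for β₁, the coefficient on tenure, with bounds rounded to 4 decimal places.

df = n − k − 1 = 196 − 2 − 1 = 193.
t* = t_{0.05, 193} = 1.652787.
Margin = t* × SE = 1.652787 × 0.1917 = 0.316839.
CI: 1.0371 ± 0.316839 → (0.7203, 1.3539).
With 90% confidence, each one-unit increase in tenure is associated with a change of between 0.7203 and 1.3539 $1000s in annual salary, holding the other predictors fixed.

(0.7203, 1.3539)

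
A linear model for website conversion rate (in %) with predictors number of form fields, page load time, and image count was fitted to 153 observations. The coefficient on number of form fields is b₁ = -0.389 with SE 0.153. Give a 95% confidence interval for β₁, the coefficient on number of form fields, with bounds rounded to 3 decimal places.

df = n − k − 1 = 153 − 3 − 1 = 149.
t* = t_{0.025, 149} = 1.976013.
Margin = t* × SE = 1.976013 × 0.153 = 0.30233.
CI: -0.389 ± 0.30233 → (-0.691, -0.087).
With 95% confidence, each one-unit increase in number of form fields is associated with a change of between -0.691 and -0.087 % in website conversion rate, holding the other predictors fixed.

(-0.691, -0.087)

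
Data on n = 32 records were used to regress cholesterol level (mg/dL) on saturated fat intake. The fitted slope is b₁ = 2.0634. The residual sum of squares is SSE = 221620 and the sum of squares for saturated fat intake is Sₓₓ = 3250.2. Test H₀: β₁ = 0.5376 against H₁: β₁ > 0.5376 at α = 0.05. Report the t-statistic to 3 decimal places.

MSE = SSE/(n − 2) = 221620/30 = 7387.33.
SE(b₁) = √(MSE/Sₓₓ) = √(7387.33/3250.2) = 1.50761.
t = (2.0634 − 0.5376) / 1.50761 = 1.012.
df = n − 2 = 30.
One-sided p ≈ 0.1598, which is ≥ 0.05, so fail to reject H₀.
The data do not give significant evidence that the true slope on saturated fat intake exceeds 0.5376 mg/dL per unit.

t = 1.012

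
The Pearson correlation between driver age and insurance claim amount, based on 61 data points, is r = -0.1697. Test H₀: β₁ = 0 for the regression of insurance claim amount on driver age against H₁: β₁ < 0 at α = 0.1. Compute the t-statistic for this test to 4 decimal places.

t = -1.3227

t = r·√(n − 2)/√(1 − r²) = -0.1697·√59/√0.971202 = -1.3227.
df = n − 2 = 59.
One-sided p ≈ 0.0955, which is < 0.1, so reject H₀.
There is evidence of a linear association between driver age and insurance claim amount.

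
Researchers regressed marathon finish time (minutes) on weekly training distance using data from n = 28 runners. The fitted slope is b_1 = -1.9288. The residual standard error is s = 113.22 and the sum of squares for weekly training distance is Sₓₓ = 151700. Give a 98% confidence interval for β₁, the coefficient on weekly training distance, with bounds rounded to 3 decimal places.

(-2.649, -1.208)

SE(b_1) = s/√Sₓₓ = 113.22/√151700 = 0.29069.
df = n − 2 = 26.
t* = t_{0.01, 26} = 2.47863.
Margin = t* × SE = 2.47863 × 0.29069 = 0.72051.
CI: -1.9288 ± 0.72051 → (-2.649, -1.208).
With 98% confidence, each one-unit increase in weekly training distance is associated with a change of between -2.649 and -1.208 minutes in marathon finish time.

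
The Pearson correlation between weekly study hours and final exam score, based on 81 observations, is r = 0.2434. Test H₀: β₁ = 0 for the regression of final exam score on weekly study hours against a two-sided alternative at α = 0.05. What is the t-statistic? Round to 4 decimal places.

t = r·√(n − 2)/√(1 − r²) = 0.2434·√79/√0.940756 = 2.2305.
df = n − 2 = 79.
Two-sided p ≈ 0.0286, which is < 0.05, so reject H₀.
There is evidence of a linear association between weekly study hours and final exam score.

t = 2.2305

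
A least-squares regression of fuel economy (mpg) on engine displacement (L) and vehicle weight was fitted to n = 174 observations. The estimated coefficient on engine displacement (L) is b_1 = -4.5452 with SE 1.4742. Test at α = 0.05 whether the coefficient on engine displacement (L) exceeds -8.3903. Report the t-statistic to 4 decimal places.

H₀: β₁ = -8.3903 vs H₁: β₁ > -8.3903.
t = (b_1 − β₁⁰)/SE = (-4.5452 − (-8.3903)) / 1.4742 = 2.6083.
df = n − k − 1 = 174 − 2 − 1 = 171.
One-sided p ≈ 0.0050, which is < 0.05, so reject H₀.
There is evidence that the true slope on engine displacement (L) exceeds -8.3903 mpg per unit, holding the other predictors fixed.

t = 2.6083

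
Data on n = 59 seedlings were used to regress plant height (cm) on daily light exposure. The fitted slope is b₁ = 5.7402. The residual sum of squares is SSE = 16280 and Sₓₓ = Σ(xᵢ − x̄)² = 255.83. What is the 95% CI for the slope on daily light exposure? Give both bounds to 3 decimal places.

MSE = SSE/(n − 2) = 16280/57 = 285.614.
SE(b₁) = √(MSE/Sₓₓ) = √(285.614/255.83) = 1.05661.
df = n − 2 = 57.
t* = t_{0.025, 57} = 2.002465.
Margin = t* × SE = 2.002465 × 1.05661 = 2.11582.
CI: 5.7402 ± 2.11582 → (3.624, 7.856).
With 95% confidence, each one-unit increase in daily light exposure is associated with a change of between 3.624 and 7.856 cm in plant height.

(3.624, 7.856)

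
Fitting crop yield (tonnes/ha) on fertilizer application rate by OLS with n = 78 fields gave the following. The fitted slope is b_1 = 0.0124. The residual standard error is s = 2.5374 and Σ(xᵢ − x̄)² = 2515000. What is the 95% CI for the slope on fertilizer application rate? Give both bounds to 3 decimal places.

SE(b_1) = s/√Sₓₓ = 2.5374/√2515000 = 0.0016.
df = n − 2 = 76.
t* = t_{0.025, 76} = 1.991673.
Margin = t* × SE = 1.991673 × 0.0016 = 0.00319.
CI: 0.0124 ± 0.00319 → (0.009, 0.016).
With 95% confidence, each one-unit increase in fertilizer application rate is associated with a change of between 0.009 and 0.016 tonnes/ha in crop yield.

(0.009, 0.016)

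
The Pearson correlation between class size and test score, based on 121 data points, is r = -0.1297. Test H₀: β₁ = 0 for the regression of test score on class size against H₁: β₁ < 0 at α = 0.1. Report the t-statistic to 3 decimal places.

t = -1.427

t = r·√(n − 2)/√(1 − r²) = -0.1297·√119/√0.983178 = -1.427.
df = n − 2 = 119.
One-sided p ≈ 0.0781, which is < 0.1, so reject H₀.
There is evidence of a linear association between class size and test score.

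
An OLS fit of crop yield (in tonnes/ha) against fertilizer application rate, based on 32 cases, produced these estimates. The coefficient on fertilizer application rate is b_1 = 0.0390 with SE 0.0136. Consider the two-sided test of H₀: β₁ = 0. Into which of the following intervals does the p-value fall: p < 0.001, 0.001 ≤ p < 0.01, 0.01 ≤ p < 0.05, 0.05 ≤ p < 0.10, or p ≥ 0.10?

t = 0.0390 / 0.0136 = 2.868.
df = n − 2 = 32 − 2 = 30.
Two-sided p = 2·P(T_{30} > |t|) ≈ 0.0075.
So 0.001 ≤ p < 0.01.

0.001 ≤ p < 0.01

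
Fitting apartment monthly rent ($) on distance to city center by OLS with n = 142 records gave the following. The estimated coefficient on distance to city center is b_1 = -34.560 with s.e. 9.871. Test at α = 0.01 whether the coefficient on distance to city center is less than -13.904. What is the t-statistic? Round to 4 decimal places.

t = -2.0926

H₀: β₁ = -13.904 vs H₁: β₁ < -13.904.
t = (b_1 − β₁⁰)/SE = (-34.560 − (-13.904)) / 9.871 = -2.0926.
df = n − 2 = 142 − 2 = 140.
One-sided p ≈ 0.0191, which is ≥ 0.01, so fail to reject H₀.
The data do not give significant evidence that the true slope on distance to city center is below -13.904 $ per unit.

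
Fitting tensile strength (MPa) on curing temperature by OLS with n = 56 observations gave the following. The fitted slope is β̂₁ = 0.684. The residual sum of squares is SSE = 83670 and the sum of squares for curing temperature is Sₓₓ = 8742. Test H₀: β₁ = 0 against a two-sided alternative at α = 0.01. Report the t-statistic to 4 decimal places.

t = 1.6247

MSE = SSE/(n − 2) = 83670/54 = 1549.44.
SE(β̂₁) = √(MSE/Sₓₓ) = √(1549.44/8742) = 0.421.
t = 0.684 / 0.421 = 1.6247.
df = n − 2 = 54.
Two-sided p ≈ 0.1100, which is ≥ 0.01, so fail to reject H₀.
The data do not give significant evidence of an association between curing temperature and tensile strength.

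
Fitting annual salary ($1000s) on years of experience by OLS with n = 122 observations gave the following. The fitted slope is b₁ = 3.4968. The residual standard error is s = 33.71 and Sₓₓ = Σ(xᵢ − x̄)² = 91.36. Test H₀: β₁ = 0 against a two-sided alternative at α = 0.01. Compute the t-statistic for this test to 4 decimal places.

t = 0.9915

SE(b₁) = s/√Sₓₓ = 33.71/√91.36 = 3.5268.
t = 3.4968 / 3.5268 = 0.9915.
df = n − 2 = 120.
Two-sided p ≈ 0.3234, which is ≥ 0.01, so fail to reject H₀.
The data do not give significant evidence of an association between years of experience and annual salary.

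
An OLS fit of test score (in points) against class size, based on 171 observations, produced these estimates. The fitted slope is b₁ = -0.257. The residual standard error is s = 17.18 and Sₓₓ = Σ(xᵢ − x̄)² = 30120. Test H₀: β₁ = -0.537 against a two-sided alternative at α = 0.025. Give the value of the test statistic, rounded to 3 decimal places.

t = 2.829

SE(b₁) = s/√Sₓₓ = 17.18/√30120 = 0.098991.
t = (-0.257 − (-0.537)) / 0.098991 = 2.829.
df = n − 2 = 169.
Two-sided p ≈ 0.0052, which is < 0.025, so reject H₀.
There is evidence that the true slope on class size differs from -0.537 points per unit.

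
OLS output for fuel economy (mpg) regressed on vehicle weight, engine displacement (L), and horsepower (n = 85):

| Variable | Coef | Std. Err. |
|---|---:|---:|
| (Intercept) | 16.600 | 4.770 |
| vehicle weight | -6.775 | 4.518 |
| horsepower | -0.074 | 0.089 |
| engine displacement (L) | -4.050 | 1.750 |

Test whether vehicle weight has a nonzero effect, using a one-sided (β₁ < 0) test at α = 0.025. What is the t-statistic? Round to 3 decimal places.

t = -1.500

Read off: b = -6.775, SE = 4.518 for vehicle weight.
H₀: β₁ = 0 vs H₁: β₁ < 0.
t = -6.775 / 4.518 = -1.500.
df = n − k − 1 = 85 − 3 − 1 = 81.
One-sided p ≈ 0.0688, which is ≥ 0.025, so fail to reject H₀.
The data do not give significant evidence that the true slope on vehicle weight is negative, holding the other predictors fixed.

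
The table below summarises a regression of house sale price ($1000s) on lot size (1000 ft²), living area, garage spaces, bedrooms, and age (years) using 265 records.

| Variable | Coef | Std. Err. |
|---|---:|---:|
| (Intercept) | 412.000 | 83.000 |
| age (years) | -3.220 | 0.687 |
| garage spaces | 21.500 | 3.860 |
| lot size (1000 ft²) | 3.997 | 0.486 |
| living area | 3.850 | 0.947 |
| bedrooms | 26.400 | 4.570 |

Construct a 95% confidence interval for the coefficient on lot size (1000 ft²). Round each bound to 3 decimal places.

(3.040, 4.954)

Read off: b = 3.997, SE = 0.486 for lot size (1000 ft²).
df = n − k − 1 = 265 − 5 − 1 = 259.
t* = t_{0.025, 259} = 1.969166.
Margin = t* × SE = 1.969166 × 0.486 = 0.95701.
CI: 3.997 ± 0.95701 → (3.040, 4.954).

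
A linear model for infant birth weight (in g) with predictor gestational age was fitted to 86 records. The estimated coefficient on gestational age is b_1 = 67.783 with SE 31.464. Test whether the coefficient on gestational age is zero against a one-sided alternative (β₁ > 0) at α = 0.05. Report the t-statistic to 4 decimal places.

H₀: β₁ = 0 vs H₁: β₁ > 0.
t = (b_1 − β₁⁰)/SE = 67.783 / 31.464 = 2.1543.
df = n − 2 = 86 − 2 = 84.
One-sided p ≈ 0.0170, which is < 0.05, so reject H₀.
There is evidence that the true slope on gestational age is positive.

t = 2.1543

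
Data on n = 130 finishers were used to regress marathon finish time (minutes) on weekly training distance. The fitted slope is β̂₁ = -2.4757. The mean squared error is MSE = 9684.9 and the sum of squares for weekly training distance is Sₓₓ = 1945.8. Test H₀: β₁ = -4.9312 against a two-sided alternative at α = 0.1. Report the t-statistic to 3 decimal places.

SE(β̂₁) = √(MSE/Sₓₓ) = √(9684.9/1945.8) = 2.23099.
t = (-2.4757 − (-4.9312)) / 2.23099 = 1.101.
df = n − 2 = 128.
Two-sided p ≈ 0.2731, which is ≥ 0.1, so fail to reject H₀.
The data are consistent with a true slope of -4.9312 minutes per unit of weekly training distance.

t = 1.101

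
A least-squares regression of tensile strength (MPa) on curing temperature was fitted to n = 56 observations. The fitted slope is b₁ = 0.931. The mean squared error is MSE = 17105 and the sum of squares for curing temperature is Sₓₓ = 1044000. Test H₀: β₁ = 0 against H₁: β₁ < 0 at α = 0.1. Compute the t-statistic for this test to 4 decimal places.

t = 7.2734

SE(b₁) = √(MSE/Sₓₓ) = √(17105/1044000) = 0.128.
t = 0.931 / 0.128 = 7.2734.
df = n − 2 = 54.
One-sided p ≈ 1.0000, which is ≥ 0.1, so fail to reject H₀.
The data do not give significant evidence that the true slope on curing temperature is negative.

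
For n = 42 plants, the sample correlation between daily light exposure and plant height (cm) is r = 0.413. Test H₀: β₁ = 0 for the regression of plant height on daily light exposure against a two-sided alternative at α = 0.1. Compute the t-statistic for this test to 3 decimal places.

t = r·√(n − 2)/√(1 − r²) = 0.413·√40/√0.829431 = 2.868.
df = n − 2 = 40.
Two-sided p ≈ 0.0066, which is < 0.1, so reject H₀.
There is evidence of a linear association between daily light exposure and plant height.

t = 2.868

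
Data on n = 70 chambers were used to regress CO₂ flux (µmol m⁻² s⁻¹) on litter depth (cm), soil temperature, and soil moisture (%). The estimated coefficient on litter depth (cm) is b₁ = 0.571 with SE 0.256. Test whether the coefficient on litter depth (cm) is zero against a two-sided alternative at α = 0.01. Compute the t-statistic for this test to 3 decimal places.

t = 2.230

H₀: β₁ = 0 vs H₁: β₁ ≠ 0.
t = (b₁ − β₁⁰)/SE = 0.571 / 0.256 = 2.230.
df = n − k − 1 = 70 − 3 − 1 = 66.
Two-sided p ≈ 0.0291, which is ≥ 0.01, so fail to reject H₀.
The data do not give significant evidence of an association between litter depth (cm) and CO₂ flux, after adjusting for the other predictors.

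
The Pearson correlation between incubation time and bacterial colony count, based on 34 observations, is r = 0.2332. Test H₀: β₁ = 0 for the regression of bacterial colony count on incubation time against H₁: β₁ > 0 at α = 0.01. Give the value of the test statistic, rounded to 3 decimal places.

t = r·√(n − 2)/√(1 − r²) = 0.2332·√32/√0.945618 = 1.357.
df = n − 2 = 32.
One-sided p ≈ 0.0922, which is ≥ 0.01, so fail to reject H₀.
The data do not give significant evidence of a linear association between incubation time and bacterial colony count.

t = 1.357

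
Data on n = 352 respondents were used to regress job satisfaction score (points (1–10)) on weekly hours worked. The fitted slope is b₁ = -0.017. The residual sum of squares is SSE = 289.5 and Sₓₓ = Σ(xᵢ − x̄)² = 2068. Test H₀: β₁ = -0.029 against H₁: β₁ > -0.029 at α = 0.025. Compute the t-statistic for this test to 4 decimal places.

MSE = SSE/(n − 2) = 289.5/350 = 0.827143.
SE(b₁) = √(MSE/Sₓₓ) = √(0.827143/2068) = 0.0199993.
t = (-0.017 − (-0.029)) / 0.0199993 = 0.6000.
df = n − 2 = 350.
One-sided p ≈ 0.2744, which is ≥ 0.025, so fail to reject H₀.
The data do not give significant evidence that the true slope on weekly hours worked exceeds -0.029 points (1–10) per unit.

t = 0.6000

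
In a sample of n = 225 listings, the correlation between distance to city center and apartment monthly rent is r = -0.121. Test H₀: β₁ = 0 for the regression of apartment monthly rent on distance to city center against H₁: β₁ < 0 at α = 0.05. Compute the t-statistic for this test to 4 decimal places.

t = r·√(n − 2)/√(1 − r²) = -0.121·√223/√0.985359 = -1.8203.
df = n − 2 = 223.
One-sided p ≈ 0.0350, which is < 0.05, so reject H₀.
There is evidence of a linear association between distance to city center and apartment monthly rent.

t = -1.8203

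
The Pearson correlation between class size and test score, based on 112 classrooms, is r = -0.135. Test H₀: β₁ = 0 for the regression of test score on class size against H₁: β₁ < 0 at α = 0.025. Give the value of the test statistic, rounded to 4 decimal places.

t = -1.4290

t = r·√(n − 2)/√(1 − r²) = -0.135·√110/√0.981775 = -1.4290.
df = n − 2 = 110.
One-sided p ≈ 0.0779, which is ≥ 0.025, so fail to reject H₀.
The data do not give significant evidence of a linear association between class size and test score.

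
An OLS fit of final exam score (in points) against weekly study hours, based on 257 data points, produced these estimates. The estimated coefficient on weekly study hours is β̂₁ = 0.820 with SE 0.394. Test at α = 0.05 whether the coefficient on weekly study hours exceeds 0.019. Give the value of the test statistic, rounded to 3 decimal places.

H₀: β₁ = 0.019 vs H₁: β₁ > 0.019.
t = (β̂₁ − β₁⁰)/SE = (0.820 − 0.019) / 0.394 = 2.033.
df = n − 2 = 257 − 2 = 255.
One-sided p ≈ 0.0215, which is < 0.05, so reject H₀.
There is evidence that the true slope on weekly study hours exceeds 0.019 points per unit.

t = 2.033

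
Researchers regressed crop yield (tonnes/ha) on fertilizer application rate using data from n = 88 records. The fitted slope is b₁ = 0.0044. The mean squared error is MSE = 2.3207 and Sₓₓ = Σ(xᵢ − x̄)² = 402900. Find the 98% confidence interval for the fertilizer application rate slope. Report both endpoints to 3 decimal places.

(-0.001, 0.010)

SE(b₁) = √(MSE/Sₓₓ) = √(2.3207/402900) = 0.0024.
df = n − 2 = 86.
t* = t_{0.01, 86} = 2.370493.
Margin = t* × SE = 2.370493 × 0.0024 = 0.00569.
CI: 0.0044 ± 0.00569 → (-0.001, 0.010).
With 98% confidence, each one-unit increase in fertilizer application rate is associated with a change of between -0.001 and 0.010 tonnes/ha in crop yield.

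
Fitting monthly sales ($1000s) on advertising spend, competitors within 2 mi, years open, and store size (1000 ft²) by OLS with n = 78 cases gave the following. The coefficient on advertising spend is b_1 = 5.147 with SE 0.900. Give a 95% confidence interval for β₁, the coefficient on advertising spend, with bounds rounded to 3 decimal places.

(3.353, 6.941)

df = n − k − 1 = 78 − 4 − 1 = 73.
t* = t_{0.025, 73} = 1.992997.
Margin = t* × SE = 1.992997 × 0.900 = 1.79370.
CI: 5.147 ± 1.79370 → (3.353, 6.941).
With 95% confidence, each one-unit increase in advertising spend is associated with a change of between 3.353 and 6.941 $1000s in monthly sales, holding the other predictors fixed.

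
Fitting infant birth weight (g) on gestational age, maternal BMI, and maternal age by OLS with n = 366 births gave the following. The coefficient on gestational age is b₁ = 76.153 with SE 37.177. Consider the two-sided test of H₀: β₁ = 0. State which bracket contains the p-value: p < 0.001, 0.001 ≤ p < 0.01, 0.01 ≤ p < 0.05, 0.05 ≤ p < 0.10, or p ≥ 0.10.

t = 76.153 / 37.177 = 2.048.
df = n − k − 1 = 366 − 3 − 1 = 362.
Two-sided p = 2·P(T_{362} > |t|) ≈ 0.0412.
So 0.01 ≤ p < 0.05.

0.01 ≤ p < 0.05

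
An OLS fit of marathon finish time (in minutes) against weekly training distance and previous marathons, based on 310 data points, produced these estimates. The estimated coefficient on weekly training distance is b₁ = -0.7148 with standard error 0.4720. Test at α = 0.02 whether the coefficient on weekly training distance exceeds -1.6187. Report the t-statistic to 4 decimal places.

H₀: β₁ = -1.6187 vs H₁: β₁ > -1.6187.
t = (b₁ − β₁⁰)/SE = (-0.7148 − (-1.6187)) / 0.4720 = 1.9150.
df = n − k − 1 = 310 − 2 − 1 = 307.
One-sided p ≈ 0.0282, which is ≥ 0.02, so fail to reject H₀.
The data do not give significant evidence that the true slope on weekly training distance exceeds -1.6187 minutes per unit, holding the other predictors fixed.

t = 1.9150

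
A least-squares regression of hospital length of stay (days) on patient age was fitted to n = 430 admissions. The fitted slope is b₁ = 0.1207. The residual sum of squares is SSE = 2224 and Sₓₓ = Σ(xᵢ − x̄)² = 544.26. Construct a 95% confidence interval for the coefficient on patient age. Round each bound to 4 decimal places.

(-0.0714, 0.3128)

MSE = SSE/(n − 2) = 2224/428 = 5.19626.
SE(b₁) = √(MSE/Sₓₓ) = √(5.19626/544.26) = 0.0977107.
df = n − 2 = 428.
t* = t_{0.025, 428} = 1.965522.
Margin = t* × SE = 1.965522 × 0.0977107 = 0.192053.
CI: 0.1207 ± 0.192053 → (-0.0714, 0.3128).
With 95% confidence, each one-unit increase in patient age is associated with a change of between -0.0714 and 0.3128 days in hospital length of stay.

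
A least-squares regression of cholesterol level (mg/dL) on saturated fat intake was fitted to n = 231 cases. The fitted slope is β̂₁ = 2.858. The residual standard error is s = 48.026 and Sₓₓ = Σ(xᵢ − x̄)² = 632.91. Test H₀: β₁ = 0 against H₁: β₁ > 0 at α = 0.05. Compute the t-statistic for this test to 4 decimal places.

t = 1.4971

SE(β̂₁) = s/√Sₓₓ = 48.026/√632.91 = 1.909.
t = 2.858 / 1.909 = 1.4971.
df = n − 2 = 229.
One-sided p ≈ 0.0679, which is ≥ 0.05, so fail to reject H₀.
The data do not give significant evidence that the true slope on saturated fat intake is positive.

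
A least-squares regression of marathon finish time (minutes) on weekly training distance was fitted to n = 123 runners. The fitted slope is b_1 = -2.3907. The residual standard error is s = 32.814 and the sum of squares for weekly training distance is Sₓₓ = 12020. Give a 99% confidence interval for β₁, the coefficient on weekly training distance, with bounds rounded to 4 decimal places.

SE(b_1) = s/√Sₓₓ = 32.814/√12020 = 0.2993.
df = n − 2 = 121.
t* = t_{0.005, 121} = 2.617072.
Margin = t* × SE = 2.617072 × 0.2993 = 0.783290.
CI: -2.3907 ± 0.783290 → (-3.1740, -1.6074).
With 99% confidence, each one-unit increase in weekly training distance is associated with a change of between -3.1740 and -1.6074 minutes in marathon finish time.

(-3.1740, -1.6074)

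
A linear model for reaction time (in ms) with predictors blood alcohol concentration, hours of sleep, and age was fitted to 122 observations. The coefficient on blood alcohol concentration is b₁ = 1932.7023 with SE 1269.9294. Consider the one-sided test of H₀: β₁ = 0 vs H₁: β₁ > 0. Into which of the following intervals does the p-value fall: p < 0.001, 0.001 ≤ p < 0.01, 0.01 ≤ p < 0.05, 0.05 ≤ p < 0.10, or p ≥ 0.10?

0.05 ≤ p < 0.10

t = 1932.7023 / 1269.9294 = 1.522.
df = n − k − 1 = 122 − 3 − 1 = 118.
One-sided p = P(T_{118} > t) ≈ 0.0654.
So 0.05 ≤ p < 0.10.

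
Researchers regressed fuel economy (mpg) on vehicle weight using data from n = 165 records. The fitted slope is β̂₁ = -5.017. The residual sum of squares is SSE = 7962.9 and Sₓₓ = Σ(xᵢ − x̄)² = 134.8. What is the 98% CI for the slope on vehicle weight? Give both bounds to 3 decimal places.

(-6.431, -3.603)

MSE = SSE/(n − 2) = 7962.9/163 = 48.8521.
SE(β̂₁) = √(MSE/Sₓₓ) = √(48.8521/134.8) = 0.602001.
df = n − 2 = 163.
t* = t_{0.01, 163} = 2.349442.
Margin = t* × SE = 2.349442 × 0.602001 = 1.41437.
CI: -5.017 ± 1.41437 → (-6.431, -3.603).
With 98% confidence, each one-unit increase in vehicle weight is associated with a change of between -6.431 and -3.603 mpg in fuel economy.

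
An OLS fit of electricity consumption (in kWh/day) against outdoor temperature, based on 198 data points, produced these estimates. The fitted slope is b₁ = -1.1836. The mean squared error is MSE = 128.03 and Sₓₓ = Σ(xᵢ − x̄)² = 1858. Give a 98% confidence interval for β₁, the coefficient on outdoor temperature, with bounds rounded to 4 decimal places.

(-1.7993, -0.5679)

SE(b₁) = √(MSE/Sₓₓ) = √(128.03/1858) = 0.262502.
df = n − 2 = 196.
t* = t_{0.01, 196} = 2.345524.
Margin = t* × SE = 2.345524 × 0.262502 = 0.615705.
CI: -1.1836 ± 0.615705 → (-1.7993, -0.5679).
With 98% confidence, each one-unit increase in outdoor temperature is associated with a change of between -1.7993 and -0.5679 kWh/day in electricity consumption.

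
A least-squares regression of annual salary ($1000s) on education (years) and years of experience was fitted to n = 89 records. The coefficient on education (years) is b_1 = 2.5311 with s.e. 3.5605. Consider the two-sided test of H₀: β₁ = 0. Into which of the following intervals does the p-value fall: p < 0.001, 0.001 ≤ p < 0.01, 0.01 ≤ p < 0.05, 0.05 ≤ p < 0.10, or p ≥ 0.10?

t = 2.5311 / 3.5605 = 0.711.
df = n − k − 1 = 89 − 2 − 1 = 86.
Two-sided p = 2·P(T_{86} > |t|) ≈ 0.4791.
So p ≥ 0.10.

p ≥ 0.10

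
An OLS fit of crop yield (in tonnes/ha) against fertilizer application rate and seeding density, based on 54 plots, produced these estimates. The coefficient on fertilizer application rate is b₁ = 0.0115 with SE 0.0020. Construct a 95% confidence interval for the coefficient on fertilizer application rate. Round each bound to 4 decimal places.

df = n − k − 1 = 54 − 2 − 1 = 51.
t* = t_{0.025, 51} = 2.007584.
Margin = t* × SE = 2.007584 × 0.0020 = 0.004015.
CI: 0.0115 ± 0.004015 → (0.0075, 0.0155).
With 95% confidence, each one-unit increase in fertilizer application rate is associated with a change of between 0.0075 and 0.0155 tonnes/ha in crop yield, holding the other predictors fixed.

(0.0075, 0.0155)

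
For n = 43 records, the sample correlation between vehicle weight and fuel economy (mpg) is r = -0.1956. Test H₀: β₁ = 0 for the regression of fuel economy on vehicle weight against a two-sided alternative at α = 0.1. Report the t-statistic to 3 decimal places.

t = -1.277

t = r·√(n − 2)/√(1 − r²) = -0.1956·√41/√0.961741 = -1.277.
df = n − 2 = 41.
Two-sided p ≈ 0.2087, which is ≥ 0.1, so fail to reject H₀.
The data do not give significant evidence of a linear association between vehicle weight and fuel economy.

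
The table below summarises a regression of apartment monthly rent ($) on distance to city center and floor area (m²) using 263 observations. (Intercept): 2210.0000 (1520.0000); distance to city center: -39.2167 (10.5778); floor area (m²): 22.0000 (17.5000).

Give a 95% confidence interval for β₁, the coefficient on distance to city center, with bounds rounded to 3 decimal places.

Read off: b = -39.2167, SE = 10.5778 for distance to city center.
df = n − k − 1 = 263 − 2 − 1 = 260.
t* = t_{0.025, 260} = 1.96913.
Margin = t* × SE = 1.96913 × 10.5778 = 20.82906.
CI: -39.2167 ± 20.82906 → (-60.046, -18.388).

(-60.046, -18.388)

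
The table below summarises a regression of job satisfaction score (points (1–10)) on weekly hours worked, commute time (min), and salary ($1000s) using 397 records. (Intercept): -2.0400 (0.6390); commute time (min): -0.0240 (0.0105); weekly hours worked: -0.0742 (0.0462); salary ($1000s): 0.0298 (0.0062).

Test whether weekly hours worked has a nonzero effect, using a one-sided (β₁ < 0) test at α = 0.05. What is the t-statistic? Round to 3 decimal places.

Read off: b = -0.0742, SE = 0.0462 for weekly hours worked.
H₀: β₁ = 0 vs H₁: β₁ < 0.
t = -0.0742 / 0.0462 = -1.606.
df = n − k − 1 = 397 − 3 − 1 = 393.
One-sided p ≈ 0.0545, which is ≥ 0.05, so fail to reject H₀.
The data do not give significant evidence that the true slope on weekly hours worked is negative, holding the other predictors fixed.

t = -1.606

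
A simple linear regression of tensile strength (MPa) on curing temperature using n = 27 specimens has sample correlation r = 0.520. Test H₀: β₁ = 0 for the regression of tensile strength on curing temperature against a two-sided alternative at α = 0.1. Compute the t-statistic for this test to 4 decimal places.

t = r·√(n − 2)/√(1 − r²) = 0.520·√25/√0.7296 = 3.0439.
df = n − 2 = 25.
Two-sided p ≈ 0.0054, which is < 0.1, so reject H₀.
There is evidence of a linear association between curing temperature and tensile strength.

t = 3.0439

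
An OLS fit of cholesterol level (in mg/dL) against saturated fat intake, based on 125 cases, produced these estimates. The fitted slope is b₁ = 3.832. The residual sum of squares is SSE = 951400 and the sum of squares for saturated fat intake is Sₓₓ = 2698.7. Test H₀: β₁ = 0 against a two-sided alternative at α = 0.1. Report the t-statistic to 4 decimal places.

MSE = SSE/(n − 2) = 951400/123 = 7734.96.
SE(b₁) = √(MSE/Sₓₓ) = √(7734.96/2698.7) = 1.69298.
t = 3.832 / 1.69298 = 2.2635.
df = n − 2 = 123.
Two-sided p ≈ 0.0254, which is < 0.1, so reject H₀.
There is evidence that saturated fat intake is associated with cholesterol level.

t = 2.2635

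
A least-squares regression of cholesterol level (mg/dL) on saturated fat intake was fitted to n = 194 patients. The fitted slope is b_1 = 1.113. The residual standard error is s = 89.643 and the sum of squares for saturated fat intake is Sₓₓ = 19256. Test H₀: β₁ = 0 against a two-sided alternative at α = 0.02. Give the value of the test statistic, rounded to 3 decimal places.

SE(b_1) = s/√Sₓₓ = 89.643/√19256 = 0.646001.
t = 1.113 / 0.646001 = 1.723.
df = n − 2 = 192.
Two-sided p ≈ 0.0865, which is ≥ 0.02, so fail to reject H₀.
The data do not give significant evidence of an association between saturated fat intake and cholesterol level.

t = 1.723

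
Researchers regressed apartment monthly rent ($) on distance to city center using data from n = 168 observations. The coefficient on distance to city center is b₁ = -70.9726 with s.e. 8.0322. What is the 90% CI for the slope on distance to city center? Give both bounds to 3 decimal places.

(-84.259, -57.687)

df = n − 2 = 168 − 2 = 166.
t* = t_{0.05, 166} = 1.654085.
Margin = t* × SE = 1.654085 × 8.0322 = 13.28594.
CI: -70.9726 ± 13.28594 → (-84.259, -57.687).
With 90% confidence, each one-unit increase in distance to city center is associated with a change of between -84.259 and -57.687 $ in apartment monthly rent.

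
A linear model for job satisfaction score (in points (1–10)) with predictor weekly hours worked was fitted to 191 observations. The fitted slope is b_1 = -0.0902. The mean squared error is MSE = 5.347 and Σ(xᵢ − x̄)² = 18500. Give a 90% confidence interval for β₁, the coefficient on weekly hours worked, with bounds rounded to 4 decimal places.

(-0.1183, -0.0621)

SE(b_1) = √(MSE/Sₓₓ) = √(5.347/18500) = 0.0170008.
df = n − 2 = 189.
t* = t_{0.05, 189} = 1.652956.
Margin = t* × SE = 1.652956 × 0.0170008 = 0.028102.
CI: -0.0902 ± 0.028102 → (-0.1183, -0.0621).
With 90% confidence, each one-unit increase in weekly hours worked is associated with a change of between -0.1183 and -0.0621 points (1–10) in job satisfaction score.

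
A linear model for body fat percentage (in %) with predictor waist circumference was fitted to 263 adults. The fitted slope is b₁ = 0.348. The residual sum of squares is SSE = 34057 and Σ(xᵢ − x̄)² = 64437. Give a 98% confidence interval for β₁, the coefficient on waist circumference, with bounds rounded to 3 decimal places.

(0.243, 0.453)

MSE = SSE/(n − 2) = 34057/261 = 130.487.
SE(b₁) = √(MSE/Sₓₓ) = √(130.487/64437) = 0.0450003.
df = n − 2 = 261.
t* = t_{0.01, 261} = 2.34072.
Margin = t* × SE = 2.34072 × 0.0450003 = 0.10533.
CI: 0.348 ± 0.10533 → (0.243, 0.453).
With 98% confidence, each one-unit increase in waist circumference is associated with a change of between 0.243 and 0.453 % in body fat percentage.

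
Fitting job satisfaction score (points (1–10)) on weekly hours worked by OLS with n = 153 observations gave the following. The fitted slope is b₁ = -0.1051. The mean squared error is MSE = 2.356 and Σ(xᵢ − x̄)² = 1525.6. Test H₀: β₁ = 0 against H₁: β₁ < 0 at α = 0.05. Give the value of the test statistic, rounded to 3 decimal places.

t = -2.674

SE(b₁) = √(MSE/Sₓₓ) = √(2.356/1525.6) = 0.0392977.
t = -0.1051 / 0.0392977 = -2.674.
df = n − 2 = 151.
One-sided p ≈ 0.0042, which is < 0.05, so reject H₀.
There is evidence that the true slope on weekly hours worked is negative.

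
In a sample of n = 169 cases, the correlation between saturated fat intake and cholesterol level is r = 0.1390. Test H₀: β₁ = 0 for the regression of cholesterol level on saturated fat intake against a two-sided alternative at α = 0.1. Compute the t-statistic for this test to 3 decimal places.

t = r·√(n − 2)/√(1 − r²) = 0.1390·√167/√0.980679 = 1.814.
df = n − 2 = 167.
Two-sided p ≈ 0.0715, which is < 0.1, so reject H₀.
There is evidence of a linear association between saturated fat intake and cholesterol level.

t = 1.814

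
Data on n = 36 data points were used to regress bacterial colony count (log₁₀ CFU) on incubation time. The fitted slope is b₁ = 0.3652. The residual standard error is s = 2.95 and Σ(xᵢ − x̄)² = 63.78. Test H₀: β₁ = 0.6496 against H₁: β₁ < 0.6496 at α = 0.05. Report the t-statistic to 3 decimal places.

t = -0.770

SE(b₁) = s/√Sₓₓ = 2.95/√63.78 = 0.369385.
t = (0.3652 − 0.6496) / 0.369385 = -0.770.
df = n − 2 = 34.
One-sided p ≈ 0.2233, which is ≥ 0.05, so fail to reject H₀.
The data do not give significant evidence that the true slope on incubation time is below 0.6496 log₁₀ CFU per unit.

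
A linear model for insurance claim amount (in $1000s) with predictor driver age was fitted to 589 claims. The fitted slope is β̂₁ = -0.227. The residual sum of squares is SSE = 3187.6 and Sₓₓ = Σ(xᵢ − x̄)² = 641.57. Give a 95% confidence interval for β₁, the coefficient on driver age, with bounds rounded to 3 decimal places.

(-0.408, -0.046)

MSE = SSE/(n − 2) = 3187.6/587 = 5.43032.
SE(β̂₁) = √(MSE/Sₓₓ) = √(5.43032/641.57) = 0.0920006.
df = n − 2 = 587.
t* = t_{0.025, 587} = 1.964014.
Margin = t* × SE = 1.964014 × 0.0920006 = 0.18069.
CI: -0.227 ± 0.18069 → (-0.408, -0.046).
With 95% confidence, each one-unit increase in driver age is associated with a change of between -0.408 and -0.046 $1000s in insurance claim amount.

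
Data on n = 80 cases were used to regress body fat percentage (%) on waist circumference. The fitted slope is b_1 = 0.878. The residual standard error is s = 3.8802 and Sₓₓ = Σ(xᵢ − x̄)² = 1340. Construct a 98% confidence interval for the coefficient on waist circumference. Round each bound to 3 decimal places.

SE(b_1) = s/√Sₓₓ = 3.8802/√1340 = 0.105999.
df = n − 2 = 78.
t* = t_{0.01, 78} = 2.375111.
Margin = t* × SE = 2.375111 × 0.105999 = 0.25176.
CI: 0.878 ± 0.25176 → (0.626, 1.130).
With 98% confidence, each one-unit increase in waist circumference is associated with a change of between 0.626 and 1.130 % in body fat percentage.

(0.626, 1.130)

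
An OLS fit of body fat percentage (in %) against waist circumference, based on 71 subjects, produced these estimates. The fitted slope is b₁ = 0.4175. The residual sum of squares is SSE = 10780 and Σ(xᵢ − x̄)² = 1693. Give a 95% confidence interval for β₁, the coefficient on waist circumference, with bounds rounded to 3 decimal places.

MSE = SSE/(n − 2) = 10780/69 = 156.232.
SE(b₁) = √(MSE/Sₓₓ) = √(156.232/1693) = 0.303778.
df = n − 2 = 69.
t* = t_{0.025, 69} = 1.994945.
Margin = t* × SE = 1.994945 × 0.303778 = 0.60602.
CI: 0.4175 ± 0.60602 → (-0.189, 1.024).
With 95% confidence, each one-unit increase in waist circumference is associated with a change of between -0.189 and 1.024 % in body fat percentage.

(-0.189, 1.024)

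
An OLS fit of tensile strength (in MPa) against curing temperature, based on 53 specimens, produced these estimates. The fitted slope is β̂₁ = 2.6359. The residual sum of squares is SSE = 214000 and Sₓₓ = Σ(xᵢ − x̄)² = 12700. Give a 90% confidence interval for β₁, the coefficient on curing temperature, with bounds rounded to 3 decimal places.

(1.673, 3.599)

MSE = SSE/(n − 2) = 214000/51 = 4196.08.
SE(β̂₁) = √(MSE/Sₓₓ) = √(4196.08/12700) = 0.574804.
df = n − 2 = 51.
t* = t_{0.05, 51} = 1.675285.
Margin = t* × SE = 1.675285 × 0.574804 = 0.96296.
CI: 2.6359 ± 0.96296 → (1.673, 3.599).
With 90% confidence, each one-unit increase in curing temperature is associated with a change of between 1.673 and 3.599 MPa in tensile strength.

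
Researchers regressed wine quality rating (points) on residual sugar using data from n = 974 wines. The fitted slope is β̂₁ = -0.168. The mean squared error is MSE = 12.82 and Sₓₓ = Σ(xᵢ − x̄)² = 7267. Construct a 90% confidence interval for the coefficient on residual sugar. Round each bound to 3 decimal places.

SE(β̂₁) = √(MSE/Sₓₓ) = √(12.82/7267) = 0.0420017.
df = n − 2 = 972.
t* = t_{0.05, 972} = 1.646423.
Margin = t* × SE = 1.646423 × 0.0420017 = 0.06915.
CI: -0.168 ± 0.06915 → (-0.237, -0.099).
With 90% confidence, each one-unit increase in residual sugar is associated with a change of between -0.237 and -0.099 points in wine quality rating.

(-0.237, -0.099)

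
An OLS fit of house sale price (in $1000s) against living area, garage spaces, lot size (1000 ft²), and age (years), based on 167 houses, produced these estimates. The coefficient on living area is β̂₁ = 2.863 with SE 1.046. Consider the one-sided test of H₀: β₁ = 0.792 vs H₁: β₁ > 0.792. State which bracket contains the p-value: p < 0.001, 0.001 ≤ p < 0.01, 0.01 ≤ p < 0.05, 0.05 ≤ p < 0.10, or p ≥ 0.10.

t = (2.863 − 0.792) / 1.046 = 1.980.
df = n − k − 1 = 167 − 4 − 1 = 162.
One-sided p = P(T_{162} > t) ≈ 0.0247.
So 0.01 ≤ p < 0.05.

0.01 ≤ p < 0.05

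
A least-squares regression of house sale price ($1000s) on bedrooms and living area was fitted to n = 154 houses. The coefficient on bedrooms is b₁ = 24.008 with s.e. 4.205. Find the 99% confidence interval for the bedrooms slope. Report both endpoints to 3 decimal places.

df = n − k − 1 = 154 − 2 − 1 = 151.
t* = t_{0.005, 151} = 2.60878.
Margin = t* × SE = 2.60878 × 4.205 = 10.96992.
CI: 24.008 ± 10.96992 → (13.038, 34.978).
With 99% confidence, each one-unit increase in bedrooms is associated with a change of between 13.038 and 34.978 $1000s in house sale price, holding the other predictors fixed.

(13.038, 34.978)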